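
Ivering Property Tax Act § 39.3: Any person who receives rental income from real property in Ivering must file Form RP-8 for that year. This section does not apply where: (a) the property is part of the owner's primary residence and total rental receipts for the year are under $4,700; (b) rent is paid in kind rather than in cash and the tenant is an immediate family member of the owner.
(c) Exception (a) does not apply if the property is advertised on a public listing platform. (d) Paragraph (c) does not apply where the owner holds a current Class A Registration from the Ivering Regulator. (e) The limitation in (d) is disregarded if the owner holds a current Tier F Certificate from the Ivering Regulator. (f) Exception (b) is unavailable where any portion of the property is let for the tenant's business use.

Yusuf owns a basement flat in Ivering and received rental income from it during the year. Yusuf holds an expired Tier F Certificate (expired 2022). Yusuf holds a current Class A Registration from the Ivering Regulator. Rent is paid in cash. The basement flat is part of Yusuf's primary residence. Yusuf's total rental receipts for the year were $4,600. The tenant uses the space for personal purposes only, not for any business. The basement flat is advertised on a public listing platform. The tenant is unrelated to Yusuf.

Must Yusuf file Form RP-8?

No — exception (a) applies; Yusuf is not required to file Form RP-8.

Exception (a): the basement flat is part of the primary residence; total rental receipts for the year are $4,600, under the $4,700 limit — every condition holds. As to paragraphs (c)–(e): (c) would limit (a) — the property is publicly advertised — but (d) sets (c) aside: (d) is engaged — a current Class A Registration is held. (e) is not engaged (the Tier F Certificate is not current), so (d) stands. So (a) applies.
Exception (b) requires that rent is paid in kind rather than in cash; but rent is paid in cash, so (b) is unavailable.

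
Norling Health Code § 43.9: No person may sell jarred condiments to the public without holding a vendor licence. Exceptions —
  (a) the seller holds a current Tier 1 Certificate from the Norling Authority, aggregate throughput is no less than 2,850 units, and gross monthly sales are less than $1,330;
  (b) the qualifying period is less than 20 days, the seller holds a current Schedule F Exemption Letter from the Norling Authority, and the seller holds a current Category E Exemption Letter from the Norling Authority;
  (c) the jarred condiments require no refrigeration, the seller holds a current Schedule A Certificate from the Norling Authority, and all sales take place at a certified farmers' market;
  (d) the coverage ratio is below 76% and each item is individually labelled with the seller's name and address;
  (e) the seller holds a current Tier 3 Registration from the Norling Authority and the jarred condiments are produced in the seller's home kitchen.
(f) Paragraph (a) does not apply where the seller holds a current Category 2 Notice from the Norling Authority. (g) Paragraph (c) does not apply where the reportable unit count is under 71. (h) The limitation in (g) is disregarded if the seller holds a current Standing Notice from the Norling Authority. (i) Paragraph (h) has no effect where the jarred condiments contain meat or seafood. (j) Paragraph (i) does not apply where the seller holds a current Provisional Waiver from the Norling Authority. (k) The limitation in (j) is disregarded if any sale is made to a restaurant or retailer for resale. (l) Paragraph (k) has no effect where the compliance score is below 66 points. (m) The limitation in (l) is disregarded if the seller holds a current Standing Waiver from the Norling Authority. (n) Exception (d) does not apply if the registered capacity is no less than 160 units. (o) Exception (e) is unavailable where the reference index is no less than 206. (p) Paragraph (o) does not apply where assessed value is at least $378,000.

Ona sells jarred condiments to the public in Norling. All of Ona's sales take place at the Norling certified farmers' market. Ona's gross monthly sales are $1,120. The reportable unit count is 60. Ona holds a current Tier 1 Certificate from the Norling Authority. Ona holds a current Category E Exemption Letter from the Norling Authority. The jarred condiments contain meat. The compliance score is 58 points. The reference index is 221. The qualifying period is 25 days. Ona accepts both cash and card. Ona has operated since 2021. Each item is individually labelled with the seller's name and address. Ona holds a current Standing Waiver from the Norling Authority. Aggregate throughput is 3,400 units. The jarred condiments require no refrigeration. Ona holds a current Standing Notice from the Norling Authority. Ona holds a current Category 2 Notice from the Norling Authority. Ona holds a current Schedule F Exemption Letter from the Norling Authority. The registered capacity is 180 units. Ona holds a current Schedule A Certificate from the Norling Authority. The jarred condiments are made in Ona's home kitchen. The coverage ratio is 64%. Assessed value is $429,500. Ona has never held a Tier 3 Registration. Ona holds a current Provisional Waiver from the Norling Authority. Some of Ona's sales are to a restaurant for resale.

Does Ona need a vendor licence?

Yes — Ona must hold a vendor licence.

All of (a)'s requirements are met (a current Tier 1 Certificate is held; aggregate throughput is 3,400 units, meeting the 2,850 units threshold; gross monthly sales are $1,120, less than the $1,330 limit). But applying paragraph (f): (f) operates against (a): a current Category 2 Notice is held. So (a) is unavailable.
Exception (b) fails — the qualifying period is 25 days, not less than 20 days.
Exception (c) is satisfied on its face — the jarred condiments are shelf-stable; a current Schedule A Certificate is held; all sales are at a certified farmers' market. Turning to paragraphs (g)–(m): (g) operates against (c): the reportable unit count is 60, under the 71 limit. (h) would limit (g) — a current Standing Notice is held — but (i) sets (h) aside: (i) operates against (h): the jarred condiments contain meat. (j) is triggered (a current Provisional Waiver is held), but is set aside by (k): (k) operates — some sales are to a restaurant for resale. (l) is engaged (the compliance score is 58 points, below the 66 points limit), but yields to (m): (m) operates against (l): a current Standing Waiver is held. So (c) is unavailable.
All of (d)'s requirements are met (the coverage ratio is 64%, below the 76% limit; items are individually labelled). But applying paragraph (n): (n) operates against (d): the registered capacity is 180 units, meeting the 160 units threshold. Exception (d) does not apply.
Exception (e) does not apply: there is no Tier 3 Registration in force.
No exception is made out. Ona falls within the general rule.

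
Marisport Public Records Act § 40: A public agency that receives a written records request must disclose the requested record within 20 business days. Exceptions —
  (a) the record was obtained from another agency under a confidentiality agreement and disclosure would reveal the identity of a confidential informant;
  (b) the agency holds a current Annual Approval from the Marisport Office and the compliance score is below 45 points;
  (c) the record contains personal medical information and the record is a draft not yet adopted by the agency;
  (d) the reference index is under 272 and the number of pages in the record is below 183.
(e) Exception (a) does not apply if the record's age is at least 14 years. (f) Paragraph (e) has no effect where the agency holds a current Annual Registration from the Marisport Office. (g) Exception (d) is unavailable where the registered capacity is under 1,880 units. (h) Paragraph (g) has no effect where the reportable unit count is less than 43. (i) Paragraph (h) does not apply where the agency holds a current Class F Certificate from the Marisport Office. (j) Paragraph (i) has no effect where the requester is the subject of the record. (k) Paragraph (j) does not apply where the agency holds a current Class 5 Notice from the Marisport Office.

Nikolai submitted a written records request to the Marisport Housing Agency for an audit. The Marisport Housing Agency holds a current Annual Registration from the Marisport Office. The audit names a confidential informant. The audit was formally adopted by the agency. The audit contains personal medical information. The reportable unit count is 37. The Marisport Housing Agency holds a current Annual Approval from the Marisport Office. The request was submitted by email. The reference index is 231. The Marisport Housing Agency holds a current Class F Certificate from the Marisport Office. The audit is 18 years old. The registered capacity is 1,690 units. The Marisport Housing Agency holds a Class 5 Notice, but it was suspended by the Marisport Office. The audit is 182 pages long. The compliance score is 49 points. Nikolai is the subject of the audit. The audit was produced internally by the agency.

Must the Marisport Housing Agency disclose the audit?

Exception (a) fails — the audit was produced internally.
Exception (b) does not apply: the compliance score is 49 points, not below 45 points.
Exception (c) does not apply: the audit has been formally adopted.
Exception (d) is satisfied on its face — the reference index is 231, under the 272 limit; the number of pages in the record is 182, below the 183 limit. As to paragraphs (g)–(k): (g) would limit (d) — the registered capacity is 1,690 units, under the 1,880 units limit — but (h) sets (g) aside: (h) operates — the reportable unit count is 37, less than the 43 limit. (i) applies (a current Class F Certificate is held), but is overridden by (j): (j) operates against (i): Nikolai is the subject of the audit. (k), which would lift (j), is inapplicable — no current Class 5 Notice is held. (d) remains available.

No — exception (d) applies; the Marisport Housing Agency is not required to disclose the audit.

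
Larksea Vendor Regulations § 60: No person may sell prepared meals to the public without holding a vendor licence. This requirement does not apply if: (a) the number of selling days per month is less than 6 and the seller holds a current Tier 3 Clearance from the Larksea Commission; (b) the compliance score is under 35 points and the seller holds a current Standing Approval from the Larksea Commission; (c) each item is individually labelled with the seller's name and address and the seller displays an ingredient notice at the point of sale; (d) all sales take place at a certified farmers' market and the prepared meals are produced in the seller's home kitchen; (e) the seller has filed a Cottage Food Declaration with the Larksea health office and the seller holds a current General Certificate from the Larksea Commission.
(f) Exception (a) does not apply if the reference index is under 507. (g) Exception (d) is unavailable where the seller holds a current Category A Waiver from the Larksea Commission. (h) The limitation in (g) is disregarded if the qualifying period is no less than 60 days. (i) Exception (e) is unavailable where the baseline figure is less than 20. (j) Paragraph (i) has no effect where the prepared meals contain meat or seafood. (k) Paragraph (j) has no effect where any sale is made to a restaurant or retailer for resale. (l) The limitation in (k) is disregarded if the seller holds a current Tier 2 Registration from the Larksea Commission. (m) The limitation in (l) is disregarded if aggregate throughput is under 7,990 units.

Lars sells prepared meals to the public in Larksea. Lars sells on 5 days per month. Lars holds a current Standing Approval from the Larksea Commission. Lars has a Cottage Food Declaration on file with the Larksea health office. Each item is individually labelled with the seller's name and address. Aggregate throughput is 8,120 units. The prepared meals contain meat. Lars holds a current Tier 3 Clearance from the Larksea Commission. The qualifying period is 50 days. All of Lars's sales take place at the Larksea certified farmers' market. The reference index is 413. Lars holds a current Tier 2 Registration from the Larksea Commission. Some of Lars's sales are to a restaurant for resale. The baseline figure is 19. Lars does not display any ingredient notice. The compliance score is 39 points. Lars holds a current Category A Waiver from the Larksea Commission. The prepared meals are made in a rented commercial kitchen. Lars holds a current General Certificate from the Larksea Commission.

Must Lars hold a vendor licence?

All of (a)'s requirements are met (the number of selling days per month is 5, less than the 6 limit; a current Tier 3 Clearance is held). However, paragraph (f) must be considered: (f) operates against (a): the reference index is 413, under the 507 limit. So (a) is unavailable.
Exception (b) does not apply: the compliance score is 39 points, not under 35 points.
Exception (c) requires that the seller displays an ingredient notice at the point of sale; but no ingredient notice is displayed, so (c) is unavailable.
Exception (d) fails — the prepared meals are made in a commercial kitchen, not a home kitchen.
All of (e)'s requirements are met (a Cottage Food Declaration is on file; a current General Certificate is held). Considering the limiting provisions: (i) would limit (e) — the baseline figure is 19, less than the 20 limit — but (j) sets (i) aside: (j) operates against (i): the prepared meals contain meat. (k) would limit (j) — some sales are to a restaurant for resale — but (l) sets (k) aside: (l) operates against (k): a current Tier 2 Registration is held. (m), which would lift (l), is inapplicable — aggregate throughput is 8,120 units, not under 7,990 units. Exception (e) stands.

No — exception (e) applies; Lars is not required to hold a vendor licence.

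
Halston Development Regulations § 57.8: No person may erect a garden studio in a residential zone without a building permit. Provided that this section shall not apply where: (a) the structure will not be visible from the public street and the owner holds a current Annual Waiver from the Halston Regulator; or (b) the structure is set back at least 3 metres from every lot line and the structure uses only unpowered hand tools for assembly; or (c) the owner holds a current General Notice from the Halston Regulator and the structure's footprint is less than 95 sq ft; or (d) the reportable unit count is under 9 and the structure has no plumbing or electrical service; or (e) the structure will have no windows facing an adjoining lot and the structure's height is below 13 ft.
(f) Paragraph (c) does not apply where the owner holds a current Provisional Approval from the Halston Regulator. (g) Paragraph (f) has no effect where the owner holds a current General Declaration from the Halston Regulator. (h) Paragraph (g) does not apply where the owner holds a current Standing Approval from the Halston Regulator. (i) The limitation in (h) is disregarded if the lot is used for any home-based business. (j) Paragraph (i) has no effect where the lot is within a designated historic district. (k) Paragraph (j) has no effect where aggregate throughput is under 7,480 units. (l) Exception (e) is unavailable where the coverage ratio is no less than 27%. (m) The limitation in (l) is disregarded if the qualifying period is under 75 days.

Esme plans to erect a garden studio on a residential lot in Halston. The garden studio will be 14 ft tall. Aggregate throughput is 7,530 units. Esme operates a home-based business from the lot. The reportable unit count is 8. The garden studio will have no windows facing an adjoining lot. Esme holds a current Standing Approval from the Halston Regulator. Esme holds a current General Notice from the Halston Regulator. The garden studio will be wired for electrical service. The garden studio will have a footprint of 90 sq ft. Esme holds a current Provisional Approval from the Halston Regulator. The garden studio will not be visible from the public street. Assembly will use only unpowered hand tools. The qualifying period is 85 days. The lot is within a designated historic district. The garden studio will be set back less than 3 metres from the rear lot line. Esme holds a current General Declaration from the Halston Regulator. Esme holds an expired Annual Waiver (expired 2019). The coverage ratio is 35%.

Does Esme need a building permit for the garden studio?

Yes — Esme must obtain a building permit.

Exception (a) does not apply: there is no Annual Waiver in force.
Exception (b) does not apply: the rear setback is under 3 m.
Exception (c) is satisfied on its face — a current General Notice is held; the structure's footprint is 90 sq ft, less than the 95 sq ft limit. But: (f) is triggered — a current Provisional Approval is held. (g) would limit (f) — a current General Declaration is held — but (h) sets (g) aside: (h) operates against (g): a current Standing Approval is held. (i) operates (a home-based business operates on the lot), but is itself disapplied by (j): (j) operates against (i): the lot is in a historic district. (k) is not engaged (aggregate throughput is 7,530 units, not under 7,480 units), so (j) stands. Exception (c) does not apply.
Exception (d) requires that the structure has no plumbing or electrical service; but electrical service is planned, so (d) is unavailable.
Exception (e) does not apply: the structure's height is 14 ft, not below 13 ft.
None of the exceptions is available; § 57.8 applies in full.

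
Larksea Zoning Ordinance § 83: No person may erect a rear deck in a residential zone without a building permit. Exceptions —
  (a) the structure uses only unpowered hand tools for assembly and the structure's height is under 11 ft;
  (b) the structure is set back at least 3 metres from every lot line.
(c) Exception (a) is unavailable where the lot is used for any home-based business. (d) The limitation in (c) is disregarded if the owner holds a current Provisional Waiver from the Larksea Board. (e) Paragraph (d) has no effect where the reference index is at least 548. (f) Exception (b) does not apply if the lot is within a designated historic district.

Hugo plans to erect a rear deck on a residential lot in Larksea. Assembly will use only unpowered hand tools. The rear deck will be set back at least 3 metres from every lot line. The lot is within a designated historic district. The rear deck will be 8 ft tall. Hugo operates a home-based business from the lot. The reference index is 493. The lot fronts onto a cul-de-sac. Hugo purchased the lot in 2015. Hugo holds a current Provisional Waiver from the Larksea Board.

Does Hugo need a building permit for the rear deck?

All of (a)'s requirements are met (assembly uses only hand tools; the structure's height is 8 ft, under the 11 ft limit). Under paragraphs (c)–(e): (c) is triggered (a home-based business operates on the lot), but is overridden by (d): (d) is engaged — a current Provisional Waiver is held. (e), which would lift (d), does not operate here — the reference index is 493, short of 548. Exception (a) stands.
Exception (b) is satisfied on its face — the setback is at least 3 m on every side. However, paragraph (f) must be considered: (f) operates against (b): the lot is in a historic district. Exception (b) does not apply.

No — exception (a) applies; Hugo does not need a building permit.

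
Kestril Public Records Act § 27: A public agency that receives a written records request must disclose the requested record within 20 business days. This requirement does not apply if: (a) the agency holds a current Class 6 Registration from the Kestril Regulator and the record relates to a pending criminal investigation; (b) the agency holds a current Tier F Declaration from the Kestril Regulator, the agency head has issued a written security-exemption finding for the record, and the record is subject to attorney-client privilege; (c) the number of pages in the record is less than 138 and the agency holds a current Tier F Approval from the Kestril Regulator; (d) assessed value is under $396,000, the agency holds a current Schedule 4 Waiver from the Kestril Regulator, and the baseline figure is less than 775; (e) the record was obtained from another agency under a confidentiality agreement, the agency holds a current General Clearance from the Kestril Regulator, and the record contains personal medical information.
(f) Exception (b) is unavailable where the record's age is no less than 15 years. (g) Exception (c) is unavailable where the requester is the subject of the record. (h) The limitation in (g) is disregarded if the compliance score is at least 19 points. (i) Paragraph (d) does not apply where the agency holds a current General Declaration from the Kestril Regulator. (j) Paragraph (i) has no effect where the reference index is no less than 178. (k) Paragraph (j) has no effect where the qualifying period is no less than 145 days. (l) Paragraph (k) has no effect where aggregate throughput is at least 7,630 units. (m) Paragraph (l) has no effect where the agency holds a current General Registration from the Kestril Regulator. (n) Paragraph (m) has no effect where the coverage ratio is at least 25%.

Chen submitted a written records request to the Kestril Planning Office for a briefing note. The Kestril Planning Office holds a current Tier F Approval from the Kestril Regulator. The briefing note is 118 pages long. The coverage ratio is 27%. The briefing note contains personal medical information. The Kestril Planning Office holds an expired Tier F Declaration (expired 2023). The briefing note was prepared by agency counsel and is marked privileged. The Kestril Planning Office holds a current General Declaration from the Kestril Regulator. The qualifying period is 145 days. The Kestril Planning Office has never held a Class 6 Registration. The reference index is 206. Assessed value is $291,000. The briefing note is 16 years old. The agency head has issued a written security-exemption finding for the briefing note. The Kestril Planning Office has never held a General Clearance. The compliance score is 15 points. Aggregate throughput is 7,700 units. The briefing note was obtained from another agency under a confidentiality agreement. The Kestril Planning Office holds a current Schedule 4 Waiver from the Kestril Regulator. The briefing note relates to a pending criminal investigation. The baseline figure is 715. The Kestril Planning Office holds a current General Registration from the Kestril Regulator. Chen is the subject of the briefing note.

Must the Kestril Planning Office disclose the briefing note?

Exception (a) does not apply: there is no Class 6 Registration in force.
Exception (b) does not apply: no current Tier F Declaration is held.
Exception (c): the number of pages in the record is 118, less than the 138 limit; a current Tier F Approval is held — every condition holds. However, paragraphs (g)–(h) must be considered: (g) operates against (c): Chen is the subject of the briefing note. (h), which would lift (g), is inapplicable — the compliance score is 15 points, short of 19 points. Exception (c) does not apply.
Exception (d): assessed value is $291,000, under the $396,000 limit; a current Schedule 4 Waiver is held; the baseline figure is 715, less than the 775 limit — every condition holds. Under paragraphs (i)–(n): (i) is triggered (a current General Declaration is held), but is set aside by (j): (j) operates against (i): the reference index is 206, meeting the 178 threshold. (k) would limit (j) — the qualifying period is 145 days, meeting the 145 days threshold — but (l) sets (k) aside: (l) operates against (k): aggregate throughput is 7,700 units, meeting the 7,630 units threshold. (m) would limit (l) — a current General Registration is held — but (n) sets (m) aside: (n) operates against (m): the coverage ratio is 27%, meeting the 25% threshold. So (d) applies.
Exception (e) fails — no current General Clearance is held.

No — exception (d) applies; the Kestril Planning Office is not required to disclose the briefing note.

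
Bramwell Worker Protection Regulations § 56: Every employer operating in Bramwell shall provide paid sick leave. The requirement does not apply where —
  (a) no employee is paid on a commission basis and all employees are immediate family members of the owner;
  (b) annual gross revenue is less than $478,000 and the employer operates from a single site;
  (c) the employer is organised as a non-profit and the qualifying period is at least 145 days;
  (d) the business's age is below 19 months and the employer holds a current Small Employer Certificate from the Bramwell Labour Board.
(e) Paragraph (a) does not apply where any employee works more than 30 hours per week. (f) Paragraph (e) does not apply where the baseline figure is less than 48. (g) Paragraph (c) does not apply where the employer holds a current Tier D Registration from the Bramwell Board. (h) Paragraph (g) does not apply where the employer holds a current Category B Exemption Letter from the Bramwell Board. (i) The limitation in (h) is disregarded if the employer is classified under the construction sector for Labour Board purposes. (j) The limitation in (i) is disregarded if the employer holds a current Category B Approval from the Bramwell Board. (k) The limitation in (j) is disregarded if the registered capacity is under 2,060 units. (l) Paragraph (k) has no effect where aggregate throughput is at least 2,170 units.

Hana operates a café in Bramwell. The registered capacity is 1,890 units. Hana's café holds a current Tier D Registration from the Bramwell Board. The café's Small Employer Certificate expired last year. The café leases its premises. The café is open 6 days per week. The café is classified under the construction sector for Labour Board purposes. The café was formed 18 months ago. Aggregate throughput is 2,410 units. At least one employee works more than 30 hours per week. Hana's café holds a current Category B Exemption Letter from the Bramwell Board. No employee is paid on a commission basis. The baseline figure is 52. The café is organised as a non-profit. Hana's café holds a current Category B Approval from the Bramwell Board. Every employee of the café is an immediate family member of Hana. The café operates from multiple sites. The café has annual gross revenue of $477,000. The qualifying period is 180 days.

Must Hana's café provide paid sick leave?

All of (a)'s requirements are met (no employee is paid on commission; every employee is an immediate family member). But: (e) operates against (a): at least one employee exceeds 30 hours/week. (f) is not triggered (the baseline figure is 52, not less than 48), so (e) stands. (a) is therefore removed.
Exception (b) requires that the employer operates from a single site; but the employer operates from multiple sites, so (b) is unavailable.
All of (c)'s requirements are met (the employer is a non-profit; the qualifying period is 180 days, meeting the 145 days threshold). Under paragraphs (g)–(l): (g) operates (a current Tier D Registration is held), but is overridden by (h): (h) operates against (g): a current Category B Exemption Letter is held. (i) would limit (h) — the café is classified under the construction sector — but (j) sets (i) aside: (j) operates against (i): a current Category B Approval is held. (k) would limit (j) — the registered capacity is 1,890 units, under the 2,060 units limit — but (l) sets (k) aside: (l) is engaged — aggregate throughput is 2,410 units, meeting the 2,170 units threshold. (c) remains available.
Exception (d) requires that the employer holds a current Small Employer Certificate from the Bramwell Labour Board; but the Small Employer Certificate has expired, so (d) is unavailable.

No — exception (c) applies; Hana's café is not required to provide paid sick leave.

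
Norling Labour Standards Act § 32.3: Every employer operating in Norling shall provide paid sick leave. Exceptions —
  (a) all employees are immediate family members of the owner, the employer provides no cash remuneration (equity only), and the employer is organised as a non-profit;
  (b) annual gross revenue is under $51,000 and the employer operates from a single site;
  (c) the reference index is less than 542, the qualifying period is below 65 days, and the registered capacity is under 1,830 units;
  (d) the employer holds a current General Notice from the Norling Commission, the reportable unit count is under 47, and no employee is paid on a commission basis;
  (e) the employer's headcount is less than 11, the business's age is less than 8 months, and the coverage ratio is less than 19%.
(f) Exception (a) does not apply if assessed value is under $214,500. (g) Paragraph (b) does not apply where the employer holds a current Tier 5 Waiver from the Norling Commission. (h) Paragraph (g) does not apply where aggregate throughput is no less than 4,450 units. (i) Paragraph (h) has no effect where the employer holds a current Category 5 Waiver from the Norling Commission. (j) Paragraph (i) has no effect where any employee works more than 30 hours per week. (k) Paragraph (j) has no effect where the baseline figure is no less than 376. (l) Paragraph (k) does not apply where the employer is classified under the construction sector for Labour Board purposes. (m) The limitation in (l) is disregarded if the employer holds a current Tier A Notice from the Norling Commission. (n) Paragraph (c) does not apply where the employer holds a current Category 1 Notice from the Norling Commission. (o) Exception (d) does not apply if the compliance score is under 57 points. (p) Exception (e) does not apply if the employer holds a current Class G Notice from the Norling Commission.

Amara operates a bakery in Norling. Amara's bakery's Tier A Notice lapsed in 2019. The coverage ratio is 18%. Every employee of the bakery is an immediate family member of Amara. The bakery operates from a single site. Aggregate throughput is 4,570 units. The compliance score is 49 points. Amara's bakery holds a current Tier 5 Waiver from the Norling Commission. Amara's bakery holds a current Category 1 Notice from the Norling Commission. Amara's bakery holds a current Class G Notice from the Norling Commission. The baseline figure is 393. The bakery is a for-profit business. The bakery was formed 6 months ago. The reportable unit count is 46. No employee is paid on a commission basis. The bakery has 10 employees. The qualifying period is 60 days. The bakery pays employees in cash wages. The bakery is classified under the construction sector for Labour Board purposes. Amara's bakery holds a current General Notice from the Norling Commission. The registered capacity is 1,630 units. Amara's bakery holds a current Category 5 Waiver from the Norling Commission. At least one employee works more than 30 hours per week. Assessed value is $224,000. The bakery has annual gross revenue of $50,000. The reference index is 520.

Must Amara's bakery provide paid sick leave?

Exception (a) requires that the employer provides no cash remuneration (equity only); but employees are paid cash wages, so (a) is unavailable.
All of (b)'s requirements are met (annual gross revenue is $50,000, under the $51,000 limit; the employer operates from a single site). Applying paragraphs (g)–(m): (g) is engaged (a current Tier 5 Waiver is held), but is itself disapplied by (h): (h) operates against (g): aggregate throughput is 4,570 units, meeting the 4,450 units threshold. (i) is triggered (a current Category 5 Waiver is held), but is displaced by (j): (j) operates against (i): at least one employee exceeds 30 hours/week. (k) operates (the baseline figure is 393, meeting the 376 threshold), but is itself disapplied by (l): (l) is engaged — the bakery is classified under the construction sector. (m) is not engaged (no current Tier A Notice is held), so (l) stands. (b) remains available.
Exception (c) is satisfied on its face — the reference index is 520, less than the 542 limit; the qualifying period is 60 days, below the 65 days limit; the registered capacity is 1,630 units, under the 1,830 units limit. But applying paragraph (n): (n) operates against (c): a current Category 1 Notice is held. Exception (c) does not apply.
Exception (d)'s conditions are all satisfied: a current General Notice is held; the reportable unit count is 46, under the 47 limit; no employee is paid on commission. But: (o) operates against (d): the compliance score is 49 points, under the 57 points limit. (d) is therefore removed.
Exception (e) is satisfied on its face — the employer's headcount is 10, less than the 11 limit; the business's age is 6 months, less than the 8 months limit; the coverage ratio is 18%, less than the 19% limit. Turning to paragraph (p): (p) operates — a current Class G Notice is held. So (e) is unavailable.

No — exception (b) applies; Amara's bakery is not required to provide paid sick leave.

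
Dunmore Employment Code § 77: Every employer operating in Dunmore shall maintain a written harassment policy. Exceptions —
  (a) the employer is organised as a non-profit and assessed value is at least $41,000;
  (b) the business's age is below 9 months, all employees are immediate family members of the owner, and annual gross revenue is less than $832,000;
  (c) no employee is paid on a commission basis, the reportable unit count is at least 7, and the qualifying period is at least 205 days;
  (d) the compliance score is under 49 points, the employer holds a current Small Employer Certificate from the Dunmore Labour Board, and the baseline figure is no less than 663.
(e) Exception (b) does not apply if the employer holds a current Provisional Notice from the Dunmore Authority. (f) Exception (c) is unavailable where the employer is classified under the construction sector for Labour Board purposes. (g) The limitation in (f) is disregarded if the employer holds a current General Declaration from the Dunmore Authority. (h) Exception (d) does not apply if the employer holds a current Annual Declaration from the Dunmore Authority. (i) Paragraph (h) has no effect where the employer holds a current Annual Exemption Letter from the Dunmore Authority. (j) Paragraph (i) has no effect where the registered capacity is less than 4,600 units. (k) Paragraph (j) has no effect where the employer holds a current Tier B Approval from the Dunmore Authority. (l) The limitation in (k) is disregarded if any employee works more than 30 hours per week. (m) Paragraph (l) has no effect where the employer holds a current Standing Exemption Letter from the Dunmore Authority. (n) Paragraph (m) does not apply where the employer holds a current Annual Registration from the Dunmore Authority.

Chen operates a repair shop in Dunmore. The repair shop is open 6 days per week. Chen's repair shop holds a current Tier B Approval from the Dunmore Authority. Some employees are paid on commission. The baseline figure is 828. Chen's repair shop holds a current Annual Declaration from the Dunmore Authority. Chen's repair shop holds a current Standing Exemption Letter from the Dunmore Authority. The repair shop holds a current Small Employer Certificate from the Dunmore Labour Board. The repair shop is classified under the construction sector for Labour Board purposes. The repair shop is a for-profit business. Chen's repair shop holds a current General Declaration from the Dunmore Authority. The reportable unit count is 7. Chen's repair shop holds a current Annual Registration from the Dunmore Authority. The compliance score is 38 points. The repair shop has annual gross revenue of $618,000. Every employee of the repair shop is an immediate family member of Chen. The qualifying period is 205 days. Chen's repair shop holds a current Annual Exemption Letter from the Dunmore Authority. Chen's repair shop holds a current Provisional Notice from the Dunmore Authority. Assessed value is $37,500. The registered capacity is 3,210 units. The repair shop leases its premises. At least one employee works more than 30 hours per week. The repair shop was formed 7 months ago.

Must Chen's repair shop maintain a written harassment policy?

Yes — Chen's repair shop must maintain a written harassment policy.

Exception (a) requires that the employer is organised as a non-profit; but the employer is for-profit, so (a) is unavailable.
Exception (b) is satisfied on its face — the business's age is 7 months, below the 9 months limit; every employee is an immediate family member; annual gross revenue is $618,000, less than the $832,000 limit. However, paragraph (e) must be considered: (e) is triggered — a current Provisional Notice is held. Exception (b) does not apply.
Exception (c) fails — some employees are paid on commission.
Exception (d): the compliance score is 38 points, under the 49 points limit; a current Small Employer Certificate is held; the baseline figure is 828, meeting the 663 threshold — every condition holds. But applying paragraphs (h)–(n): (h) operates against (d): a current Annual Declaration is held. (i) would limit (h) — a current Annual Exemption Letter is held — but (j) sets (i) aside: (j) is engaged — the registered capacity is 3,210 units, less than the 4,600 units limit. (k) would limit (j) — a current Tier B Approval is held — but (l) sets (k) aside: (l) operates — at least one employee exceeds 30 hours/week. (m) applies (a current Standing Exemption Letter is held), but is displaced by (n): (n) is engaged — a current Annual Registration is held. Exception (d) does not apply.
No exception applies. The general rule governs.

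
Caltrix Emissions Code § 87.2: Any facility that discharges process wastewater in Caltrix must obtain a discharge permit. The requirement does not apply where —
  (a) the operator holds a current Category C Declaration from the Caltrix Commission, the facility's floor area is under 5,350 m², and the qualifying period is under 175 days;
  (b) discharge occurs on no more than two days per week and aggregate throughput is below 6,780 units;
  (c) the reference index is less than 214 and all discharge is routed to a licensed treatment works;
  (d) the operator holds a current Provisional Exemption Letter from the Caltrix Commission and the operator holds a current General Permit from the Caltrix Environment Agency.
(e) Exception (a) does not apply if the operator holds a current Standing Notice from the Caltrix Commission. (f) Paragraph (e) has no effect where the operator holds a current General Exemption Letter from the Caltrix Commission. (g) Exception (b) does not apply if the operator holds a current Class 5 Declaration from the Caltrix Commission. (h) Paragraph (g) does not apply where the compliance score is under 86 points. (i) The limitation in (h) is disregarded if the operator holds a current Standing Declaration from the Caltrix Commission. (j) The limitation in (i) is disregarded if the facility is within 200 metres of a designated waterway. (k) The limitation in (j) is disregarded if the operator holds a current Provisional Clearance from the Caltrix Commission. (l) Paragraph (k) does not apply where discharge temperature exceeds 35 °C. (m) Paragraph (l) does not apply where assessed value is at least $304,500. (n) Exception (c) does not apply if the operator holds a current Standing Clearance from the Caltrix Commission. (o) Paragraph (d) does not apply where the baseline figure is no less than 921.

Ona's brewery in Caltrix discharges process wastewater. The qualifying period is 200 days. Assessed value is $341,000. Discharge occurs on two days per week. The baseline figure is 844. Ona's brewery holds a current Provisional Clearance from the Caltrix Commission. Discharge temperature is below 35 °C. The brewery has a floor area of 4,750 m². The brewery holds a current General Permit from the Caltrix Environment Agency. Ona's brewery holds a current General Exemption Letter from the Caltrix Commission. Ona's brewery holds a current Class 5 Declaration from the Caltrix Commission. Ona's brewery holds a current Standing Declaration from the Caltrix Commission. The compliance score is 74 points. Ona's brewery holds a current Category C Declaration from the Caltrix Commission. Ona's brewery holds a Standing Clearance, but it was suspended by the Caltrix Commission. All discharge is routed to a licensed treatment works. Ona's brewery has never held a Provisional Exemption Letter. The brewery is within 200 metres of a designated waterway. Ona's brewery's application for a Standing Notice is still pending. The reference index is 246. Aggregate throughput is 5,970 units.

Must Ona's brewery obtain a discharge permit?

Yes — Ona's brewery must obtain a discharge permit.

Exception (a) fails — the qualifying period is 200 days, not under 175 days.
Exception (b): discharge occurs on no more than two days per week; aggregate throughput is 5,970 units, below the 6,780 units limit — every condition holds. But applying paragraphs (g)–(m): (g) applies — a current Class 5 Declaration is held. (h) applies (the compliance score is 74 points, under the 86 points limit), but is set aside by (i): (i) operates against (h): a current Standing Declaration is held. (j) is triggered (the brewery is within 200 m of a designated waterway), but is set aside by (k): (k) operates — a current Provisional Clearance is held. (l) is not engaged (discharge temperature is below 35 °C), so (k) stands. (b) is therefore removed.
Exception (c) does not apply: the reference index is 246, not less than 214.
Exception (d) does not apply: the Provisional Exemption Letter is not current.
Every exception is unavailable, so the rule governs.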